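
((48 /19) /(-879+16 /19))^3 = -110592 /4644924219125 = -0.00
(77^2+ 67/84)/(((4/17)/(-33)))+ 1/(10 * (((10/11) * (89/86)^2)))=-18445088031557/22178800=-831654.01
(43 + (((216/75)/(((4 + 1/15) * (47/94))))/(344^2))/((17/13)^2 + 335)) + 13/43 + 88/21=42674198086021/898540335840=47.49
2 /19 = 0.11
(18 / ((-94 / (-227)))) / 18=227 / 94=2.41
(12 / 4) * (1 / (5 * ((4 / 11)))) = 33 / 20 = 1.65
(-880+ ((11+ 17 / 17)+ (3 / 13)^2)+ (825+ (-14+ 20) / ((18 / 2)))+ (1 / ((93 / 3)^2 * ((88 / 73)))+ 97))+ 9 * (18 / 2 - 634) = -238831157965 / 42875976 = -5570.28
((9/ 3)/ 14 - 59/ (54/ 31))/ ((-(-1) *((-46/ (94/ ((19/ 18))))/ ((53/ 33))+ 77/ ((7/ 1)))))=-31690502/ 10054737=-3.15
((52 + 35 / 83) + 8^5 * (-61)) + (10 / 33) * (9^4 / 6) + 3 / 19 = -34667355993 / 17347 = -1998464.06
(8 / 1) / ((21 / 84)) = 32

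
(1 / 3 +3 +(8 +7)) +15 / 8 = 485 / 24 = 20.21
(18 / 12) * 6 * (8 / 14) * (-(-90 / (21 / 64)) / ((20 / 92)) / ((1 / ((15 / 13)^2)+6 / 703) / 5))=251460288000 / 5887693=42709.48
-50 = -50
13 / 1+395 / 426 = 5933 / 426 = 13.93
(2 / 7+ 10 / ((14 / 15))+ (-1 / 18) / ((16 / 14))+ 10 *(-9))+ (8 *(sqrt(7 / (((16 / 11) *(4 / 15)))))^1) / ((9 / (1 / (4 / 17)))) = -11383 / 144+ 17 *sqrt(1155) / 36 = -63.00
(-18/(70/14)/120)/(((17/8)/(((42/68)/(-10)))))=63/72250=0.00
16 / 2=8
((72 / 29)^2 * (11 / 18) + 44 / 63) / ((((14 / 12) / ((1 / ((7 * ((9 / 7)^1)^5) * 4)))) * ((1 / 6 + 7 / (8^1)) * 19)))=2440592 / 1241505225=0.00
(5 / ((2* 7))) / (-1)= -5 / 14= -0.36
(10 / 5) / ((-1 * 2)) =-1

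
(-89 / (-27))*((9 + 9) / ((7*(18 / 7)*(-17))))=-89 / 459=-0.19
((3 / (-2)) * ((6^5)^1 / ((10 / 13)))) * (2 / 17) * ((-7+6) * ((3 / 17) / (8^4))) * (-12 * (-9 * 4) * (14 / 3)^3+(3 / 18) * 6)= 249652611 / 73984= 3374.41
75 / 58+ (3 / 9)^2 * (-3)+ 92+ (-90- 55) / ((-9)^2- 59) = 82655 / 957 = 86.37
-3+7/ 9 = -20/ 9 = -2.22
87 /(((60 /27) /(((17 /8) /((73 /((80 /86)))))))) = 13311 /12556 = 1.06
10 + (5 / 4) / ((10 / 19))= 99 / 8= 12.38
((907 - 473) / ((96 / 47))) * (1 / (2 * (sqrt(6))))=10199 * sqrt(6) / 576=43.37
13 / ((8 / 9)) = 117 / 8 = 14.62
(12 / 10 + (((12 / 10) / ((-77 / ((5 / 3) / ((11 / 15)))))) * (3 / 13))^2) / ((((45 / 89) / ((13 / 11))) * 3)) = 21582299038 / 23082634575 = 0.94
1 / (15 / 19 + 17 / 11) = 209 / 488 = 0.43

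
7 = 7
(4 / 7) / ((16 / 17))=17 / 28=0.61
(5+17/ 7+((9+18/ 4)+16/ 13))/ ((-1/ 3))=-12099/ 182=-66.48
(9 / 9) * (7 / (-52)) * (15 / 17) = -105 / 884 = -0.12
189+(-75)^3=-421686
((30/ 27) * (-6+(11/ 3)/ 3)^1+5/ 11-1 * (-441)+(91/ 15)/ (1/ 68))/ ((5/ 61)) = 230632826/ 22275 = 10353.89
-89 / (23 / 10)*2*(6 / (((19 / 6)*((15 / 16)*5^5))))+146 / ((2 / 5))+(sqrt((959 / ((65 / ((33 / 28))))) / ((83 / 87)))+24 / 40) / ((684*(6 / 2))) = sqrt(235777685) / 7380360+17941866203 / 49162500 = 364.95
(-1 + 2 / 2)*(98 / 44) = 0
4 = 4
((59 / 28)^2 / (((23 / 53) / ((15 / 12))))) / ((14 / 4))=922465 / 252448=3.65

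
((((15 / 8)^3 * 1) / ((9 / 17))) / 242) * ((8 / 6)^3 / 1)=0.12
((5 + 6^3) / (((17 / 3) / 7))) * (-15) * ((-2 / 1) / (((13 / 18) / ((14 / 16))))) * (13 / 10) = 51597 / 4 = 12899.25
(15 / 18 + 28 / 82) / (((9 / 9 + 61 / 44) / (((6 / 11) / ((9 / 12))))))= 4624 / 12915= 0.36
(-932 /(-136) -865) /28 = -30.65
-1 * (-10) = 10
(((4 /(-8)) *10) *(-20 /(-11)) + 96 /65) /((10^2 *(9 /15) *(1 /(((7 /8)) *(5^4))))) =-238175 /3432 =-69.40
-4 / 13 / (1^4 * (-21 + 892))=-4 / 11323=-0.00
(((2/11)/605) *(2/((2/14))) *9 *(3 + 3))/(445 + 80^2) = 0.00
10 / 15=2 / 3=0.67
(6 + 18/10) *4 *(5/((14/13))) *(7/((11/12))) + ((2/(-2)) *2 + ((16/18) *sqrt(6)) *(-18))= 12146/11 - 16 *sqrt(6)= 1064.99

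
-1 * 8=-8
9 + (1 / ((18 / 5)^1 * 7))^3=9.00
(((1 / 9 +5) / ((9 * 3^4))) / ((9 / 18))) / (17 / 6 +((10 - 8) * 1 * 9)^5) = 184 / 24794948475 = 0.00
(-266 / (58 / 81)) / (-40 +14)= 10773 / 754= 14.29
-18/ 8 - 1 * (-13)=43/ 4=10.75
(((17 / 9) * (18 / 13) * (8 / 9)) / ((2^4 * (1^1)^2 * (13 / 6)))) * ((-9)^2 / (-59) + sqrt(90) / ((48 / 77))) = -918 / 9971 + 1309 * sqrt(10) / 4056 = 0.93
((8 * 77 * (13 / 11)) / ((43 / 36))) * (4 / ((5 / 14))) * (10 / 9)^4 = 326144000 / 31347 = 10404.31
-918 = -918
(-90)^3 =-729000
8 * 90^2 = 64800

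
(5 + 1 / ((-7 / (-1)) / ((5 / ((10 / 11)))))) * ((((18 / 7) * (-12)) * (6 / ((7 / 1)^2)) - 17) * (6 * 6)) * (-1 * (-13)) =-135085158 / 2401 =-56262.04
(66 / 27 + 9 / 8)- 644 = -46111 / 72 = -640.43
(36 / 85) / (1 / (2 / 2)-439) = -6 / 6205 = -0.00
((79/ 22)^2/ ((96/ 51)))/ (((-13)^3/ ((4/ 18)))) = -106097/ 153122112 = -0.00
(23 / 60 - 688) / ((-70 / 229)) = 9447853 / 4200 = 2249.49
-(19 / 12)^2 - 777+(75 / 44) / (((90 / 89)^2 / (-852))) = -3484303 / 1584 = -2199.69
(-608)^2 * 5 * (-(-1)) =1848320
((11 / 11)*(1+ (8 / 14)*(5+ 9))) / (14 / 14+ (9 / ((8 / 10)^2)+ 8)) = 16 / 41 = 0.39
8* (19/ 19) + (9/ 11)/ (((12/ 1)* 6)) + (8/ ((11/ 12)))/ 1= 1473/ 88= 16.74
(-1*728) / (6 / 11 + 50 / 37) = -383.80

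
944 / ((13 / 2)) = 1888 / 13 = 145.23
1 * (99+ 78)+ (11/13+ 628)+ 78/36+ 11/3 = 63311/78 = 811.68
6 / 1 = 6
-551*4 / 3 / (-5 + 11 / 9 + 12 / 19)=62814 / 269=233.51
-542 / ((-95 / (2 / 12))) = 271 / 285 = 0.95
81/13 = 6.23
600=600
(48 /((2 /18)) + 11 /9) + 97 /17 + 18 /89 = 5979638 /13617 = 439.13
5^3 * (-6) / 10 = -75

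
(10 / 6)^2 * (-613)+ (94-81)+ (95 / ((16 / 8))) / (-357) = -3619789 / 2142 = -1689.91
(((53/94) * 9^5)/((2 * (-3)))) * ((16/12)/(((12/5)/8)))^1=-1159110/47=-24661.91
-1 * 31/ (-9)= 31/ 9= 3.44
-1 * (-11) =11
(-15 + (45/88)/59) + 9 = -31107/5192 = -5.99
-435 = -435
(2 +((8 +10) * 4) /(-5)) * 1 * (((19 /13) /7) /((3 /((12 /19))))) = -248 /455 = -0.55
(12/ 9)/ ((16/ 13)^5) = 0.47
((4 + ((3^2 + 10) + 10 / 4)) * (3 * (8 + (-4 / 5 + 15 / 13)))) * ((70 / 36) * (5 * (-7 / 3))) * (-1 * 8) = 1507730 / 13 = 115979.23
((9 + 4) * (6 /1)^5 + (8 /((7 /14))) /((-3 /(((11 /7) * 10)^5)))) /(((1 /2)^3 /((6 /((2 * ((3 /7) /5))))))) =-10103385678080 /7203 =-1402663567.69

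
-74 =-74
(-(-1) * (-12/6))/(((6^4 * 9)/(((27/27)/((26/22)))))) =-11/75816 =-0.00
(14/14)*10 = 10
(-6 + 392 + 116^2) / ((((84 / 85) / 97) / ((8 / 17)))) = 4475580 / 7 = 639368.57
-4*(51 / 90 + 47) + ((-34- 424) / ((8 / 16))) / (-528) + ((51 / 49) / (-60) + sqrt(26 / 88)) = -101628 / 539 + sqrt(143) / 22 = -188.01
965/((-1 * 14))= -965/14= -68.93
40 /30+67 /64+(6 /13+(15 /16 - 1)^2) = 28411 /9984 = 2.85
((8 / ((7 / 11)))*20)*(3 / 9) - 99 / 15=8107 / 105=77.21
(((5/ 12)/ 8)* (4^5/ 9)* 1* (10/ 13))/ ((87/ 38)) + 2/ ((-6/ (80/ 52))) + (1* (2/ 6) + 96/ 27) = 163895/ 30537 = 5.37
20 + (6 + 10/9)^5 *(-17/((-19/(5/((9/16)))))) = 1460490828220/10097379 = 144640.59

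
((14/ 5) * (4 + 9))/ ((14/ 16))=208/ 5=41.60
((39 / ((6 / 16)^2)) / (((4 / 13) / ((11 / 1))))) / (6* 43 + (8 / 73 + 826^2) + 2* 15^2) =135707 / 9348345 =0.01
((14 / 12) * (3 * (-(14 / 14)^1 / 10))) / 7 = -1 / 20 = -0.05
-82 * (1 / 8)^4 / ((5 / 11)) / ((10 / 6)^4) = -36531 / 6400000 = -0.01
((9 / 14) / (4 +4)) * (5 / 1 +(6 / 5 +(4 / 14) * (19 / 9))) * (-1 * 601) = -1287943 / 3920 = -328.56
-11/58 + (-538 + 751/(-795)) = -24859483/46110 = -539.13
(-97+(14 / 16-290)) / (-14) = 3089 / 112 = 27.58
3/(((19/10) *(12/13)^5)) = 1856465/787968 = 2.36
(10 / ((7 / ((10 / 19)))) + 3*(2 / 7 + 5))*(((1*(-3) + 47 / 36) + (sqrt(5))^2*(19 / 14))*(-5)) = -14170735 / 33516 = -422.81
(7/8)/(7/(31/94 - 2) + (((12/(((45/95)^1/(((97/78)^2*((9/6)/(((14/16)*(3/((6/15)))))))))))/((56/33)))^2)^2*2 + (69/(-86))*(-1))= 911270563620988387145135625/1611748143849591697487844061636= 0.00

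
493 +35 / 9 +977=13265 / 9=1473.89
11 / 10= 1.10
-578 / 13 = -44.46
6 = 6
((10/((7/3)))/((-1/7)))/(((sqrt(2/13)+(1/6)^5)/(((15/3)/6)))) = -63.72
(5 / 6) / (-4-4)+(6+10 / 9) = 1009 / 144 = 7.01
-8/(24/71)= -71/3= -23.67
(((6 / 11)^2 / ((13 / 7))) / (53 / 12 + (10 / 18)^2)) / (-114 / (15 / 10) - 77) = -9072 / 40940471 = -0.00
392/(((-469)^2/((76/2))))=304/4489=0.07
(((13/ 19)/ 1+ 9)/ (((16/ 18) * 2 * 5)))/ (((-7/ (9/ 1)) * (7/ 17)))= -31671/ 9310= -3.40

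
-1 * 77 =-77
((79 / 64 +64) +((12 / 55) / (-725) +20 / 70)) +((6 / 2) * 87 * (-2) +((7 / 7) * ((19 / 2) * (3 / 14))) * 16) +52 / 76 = -143649191519 / 339416000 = -423.22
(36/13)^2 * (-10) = -12960/169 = -76.69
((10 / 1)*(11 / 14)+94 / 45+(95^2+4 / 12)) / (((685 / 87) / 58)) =4787162066 / 71925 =66557.69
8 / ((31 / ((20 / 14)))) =80 / 217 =0.37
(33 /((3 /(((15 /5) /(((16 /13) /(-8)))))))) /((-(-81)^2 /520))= 37180 /2187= 17.00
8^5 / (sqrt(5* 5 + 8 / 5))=32768* sqrt(665) / 133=6353.44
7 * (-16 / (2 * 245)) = -8 / 35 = -0.23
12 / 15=4 / 5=0.80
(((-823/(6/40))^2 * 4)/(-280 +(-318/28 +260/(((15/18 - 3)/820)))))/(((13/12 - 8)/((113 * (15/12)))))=8572275824000/344038071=24916.65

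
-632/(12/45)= -2370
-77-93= -170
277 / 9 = 30.78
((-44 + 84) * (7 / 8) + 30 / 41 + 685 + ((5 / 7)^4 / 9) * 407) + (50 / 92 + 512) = 50741356063 / 40754574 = 1245.05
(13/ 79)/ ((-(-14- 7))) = 0.01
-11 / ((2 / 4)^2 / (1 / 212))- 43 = -2290 / 53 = -43.21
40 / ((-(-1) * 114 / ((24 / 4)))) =40 / 19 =2.11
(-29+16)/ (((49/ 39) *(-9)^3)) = 169/ 11907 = 0.01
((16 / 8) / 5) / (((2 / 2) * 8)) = 0.05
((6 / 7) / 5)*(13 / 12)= 13 / 70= 0.19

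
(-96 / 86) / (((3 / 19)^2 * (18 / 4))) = -11552 / 1161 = -9.95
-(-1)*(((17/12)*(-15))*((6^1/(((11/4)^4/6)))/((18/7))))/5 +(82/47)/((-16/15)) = -14731447/5505016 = -2.68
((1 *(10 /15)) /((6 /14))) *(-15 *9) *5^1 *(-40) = 42000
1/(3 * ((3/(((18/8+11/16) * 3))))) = 47/48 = 0.98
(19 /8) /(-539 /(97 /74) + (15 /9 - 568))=-5529 /2275688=-0.00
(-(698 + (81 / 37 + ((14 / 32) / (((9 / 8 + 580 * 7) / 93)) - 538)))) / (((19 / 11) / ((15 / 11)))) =-128.05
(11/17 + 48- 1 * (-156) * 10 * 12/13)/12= 25307/204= 124.05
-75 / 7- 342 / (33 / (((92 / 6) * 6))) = -74241 / 77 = -964.17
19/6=3.17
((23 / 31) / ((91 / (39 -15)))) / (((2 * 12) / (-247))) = -437 / 217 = -2.01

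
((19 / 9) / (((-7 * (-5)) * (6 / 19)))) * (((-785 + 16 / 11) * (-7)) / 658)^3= 110.63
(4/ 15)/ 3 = 4/ 45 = 0.09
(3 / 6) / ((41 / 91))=91 / 82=1.11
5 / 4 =1.25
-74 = -74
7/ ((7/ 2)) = 2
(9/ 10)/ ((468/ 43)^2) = 1849/ 243360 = 0.01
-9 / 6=-3 / 2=-1.50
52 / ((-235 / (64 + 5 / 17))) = -56836 / 3995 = -14.23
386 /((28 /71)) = 13703 /14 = 978.79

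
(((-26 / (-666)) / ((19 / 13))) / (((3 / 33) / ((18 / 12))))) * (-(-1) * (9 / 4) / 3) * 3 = 5577 / 5624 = 0.99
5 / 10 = 1 / 2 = 0.50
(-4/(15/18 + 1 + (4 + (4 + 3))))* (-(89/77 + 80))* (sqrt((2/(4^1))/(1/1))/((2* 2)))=18747* sqrt(2)/5929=4.47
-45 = -45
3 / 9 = 1 / 3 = 0.33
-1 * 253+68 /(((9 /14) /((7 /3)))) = -167 /27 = -6.19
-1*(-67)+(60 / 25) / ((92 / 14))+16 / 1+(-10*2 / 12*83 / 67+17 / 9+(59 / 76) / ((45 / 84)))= 111515948 / 1317555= 84.64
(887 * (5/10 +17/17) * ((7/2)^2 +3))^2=26348107041/64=411689172.52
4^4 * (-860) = -220160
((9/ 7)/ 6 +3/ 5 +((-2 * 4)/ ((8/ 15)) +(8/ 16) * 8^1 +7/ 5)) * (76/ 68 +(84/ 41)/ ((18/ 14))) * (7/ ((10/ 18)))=-51021/ 170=-300.12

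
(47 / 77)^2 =2209 / 5929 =0.37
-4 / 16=-1 / 4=-0.25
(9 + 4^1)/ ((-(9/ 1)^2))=-0.16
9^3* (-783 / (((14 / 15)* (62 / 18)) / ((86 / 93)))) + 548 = -1100825149 / 6727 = -163642.80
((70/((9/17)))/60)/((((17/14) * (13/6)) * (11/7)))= 686/1287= 0.53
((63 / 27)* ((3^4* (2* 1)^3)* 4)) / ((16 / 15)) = 5670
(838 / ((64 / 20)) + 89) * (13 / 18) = 36491 / 144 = 253.41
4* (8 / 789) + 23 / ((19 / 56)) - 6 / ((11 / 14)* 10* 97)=5424211778 / 79976985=67.82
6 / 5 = 1.20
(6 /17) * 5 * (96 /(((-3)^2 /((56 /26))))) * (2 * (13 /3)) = 17920 /51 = 351.37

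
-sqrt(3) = -1.73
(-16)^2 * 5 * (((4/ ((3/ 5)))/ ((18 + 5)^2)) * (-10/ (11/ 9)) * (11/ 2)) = -384000/ 529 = -725.90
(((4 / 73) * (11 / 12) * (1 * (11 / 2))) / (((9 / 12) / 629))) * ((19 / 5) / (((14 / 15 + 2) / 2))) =600.28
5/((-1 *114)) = -5/114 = -0.04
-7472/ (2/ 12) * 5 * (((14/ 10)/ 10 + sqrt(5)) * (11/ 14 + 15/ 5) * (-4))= 2376096/ 5 + 23760960 * sqrt(5)/ 7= 8065379.45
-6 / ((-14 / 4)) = 12 / 7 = 1.71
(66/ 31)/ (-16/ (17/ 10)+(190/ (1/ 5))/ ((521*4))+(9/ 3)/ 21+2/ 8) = -16367736/ 65831693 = -0.25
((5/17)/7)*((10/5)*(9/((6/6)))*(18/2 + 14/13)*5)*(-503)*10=-191673.24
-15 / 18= -5 / 6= -0.83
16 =16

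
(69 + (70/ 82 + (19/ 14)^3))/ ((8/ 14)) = 8140035/ 64288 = 126.62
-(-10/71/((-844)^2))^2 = -25/639479302533184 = -0.00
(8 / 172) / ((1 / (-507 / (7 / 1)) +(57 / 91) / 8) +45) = 56784 / 55017253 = 0.00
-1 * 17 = -17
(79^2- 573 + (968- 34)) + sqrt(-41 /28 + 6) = 6604.13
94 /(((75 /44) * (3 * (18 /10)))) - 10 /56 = 113783 /11340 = 10.03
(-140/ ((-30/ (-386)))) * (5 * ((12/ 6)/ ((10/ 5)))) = -27020/ 3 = -9006.67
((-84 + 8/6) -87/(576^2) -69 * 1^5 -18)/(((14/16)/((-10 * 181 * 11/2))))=1930324.89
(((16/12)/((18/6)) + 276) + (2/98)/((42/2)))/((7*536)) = 853387/11582424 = 0.07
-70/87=-0.80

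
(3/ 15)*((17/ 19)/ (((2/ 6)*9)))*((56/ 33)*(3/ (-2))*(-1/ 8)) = 0.02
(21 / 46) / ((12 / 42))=147 / 92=1.60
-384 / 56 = -48 / 7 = -6.86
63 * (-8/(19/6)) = -3024/19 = -159.16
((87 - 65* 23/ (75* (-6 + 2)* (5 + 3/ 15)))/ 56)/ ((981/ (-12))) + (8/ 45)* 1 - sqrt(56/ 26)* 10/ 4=87109/ 549360 - 5* sqrt(91)/ 13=-3.51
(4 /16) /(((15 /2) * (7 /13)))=13 /210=0.06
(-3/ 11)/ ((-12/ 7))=7/ 44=0.16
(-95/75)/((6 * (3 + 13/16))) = -152/2745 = -0.06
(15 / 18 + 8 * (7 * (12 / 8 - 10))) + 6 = -2815 / 6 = -469.17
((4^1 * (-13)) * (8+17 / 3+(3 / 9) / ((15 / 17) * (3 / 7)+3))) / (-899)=431626 / 542097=0.80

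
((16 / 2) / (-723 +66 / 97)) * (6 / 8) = -194 / 23355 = -0.01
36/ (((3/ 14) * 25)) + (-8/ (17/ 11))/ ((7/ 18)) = -19608/ 2975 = -6.59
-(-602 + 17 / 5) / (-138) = -2993 / 690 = -4.34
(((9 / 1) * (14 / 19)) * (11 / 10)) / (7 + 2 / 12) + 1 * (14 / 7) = 3.02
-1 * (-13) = 13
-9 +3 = -6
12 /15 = 4 /5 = 0.80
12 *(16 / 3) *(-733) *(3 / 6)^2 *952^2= -10629133312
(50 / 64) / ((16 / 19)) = 475 / 512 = 0.93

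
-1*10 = -10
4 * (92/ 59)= 368/ 59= 6.24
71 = 71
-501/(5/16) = -1603.20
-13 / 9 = -1.44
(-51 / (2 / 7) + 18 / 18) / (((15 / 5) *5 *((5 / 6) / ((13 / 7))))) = -923 / 35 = -26.37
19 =19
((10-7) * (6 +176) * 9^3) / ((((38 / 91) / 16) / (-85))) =-24630343920 / 19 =-1296333890.53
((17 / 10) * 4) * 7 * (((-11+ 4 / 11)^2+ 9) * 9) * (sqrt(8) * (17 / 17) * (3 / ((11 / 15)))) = 569780568 * sqrt(2) / 1331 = 605403.01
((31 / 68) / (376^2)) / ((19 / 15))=465 / 182657792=0.00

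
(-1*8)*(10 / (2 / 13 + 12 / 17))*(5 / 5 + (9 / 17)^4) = -9368528 / 93347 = -100.36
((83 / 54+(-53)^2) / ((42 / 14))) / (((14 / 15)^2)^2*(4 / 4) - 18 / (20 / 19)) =-94855625 / 1654543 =-57.33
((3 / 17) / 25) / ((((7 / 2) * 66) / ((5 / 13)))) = 1 / 85085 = 0.00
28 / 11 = 2.55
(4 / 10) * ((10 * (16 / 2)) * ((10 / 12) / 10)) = 2.67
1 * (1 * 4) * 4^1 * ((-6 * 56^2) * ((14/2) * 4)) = -8429568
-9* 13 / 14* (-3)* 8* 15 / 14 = 10530 / 49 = 214.90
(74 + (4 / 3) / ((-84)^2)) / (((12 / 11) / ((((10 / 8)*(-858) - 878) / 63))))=-16804333799 / 8001504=-2100.15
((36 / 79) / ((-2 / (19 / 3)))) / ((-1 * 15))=38 / 395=0.10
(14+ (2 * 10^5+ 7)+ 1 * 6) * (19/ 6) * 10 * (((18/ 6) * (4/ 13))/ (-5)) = -15202052/ 13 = -1169388.62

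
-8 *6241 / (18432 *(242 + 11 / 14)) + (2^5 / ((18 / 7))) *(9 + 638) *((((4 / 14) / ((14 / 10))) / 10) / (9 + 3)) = 375016303 / 27409536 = 13.68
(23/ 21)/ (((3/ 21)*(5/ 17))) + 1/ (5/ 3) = 80/ 3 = 26.67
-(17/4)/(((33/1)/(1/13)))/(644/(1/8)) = -17/8840832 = -0.00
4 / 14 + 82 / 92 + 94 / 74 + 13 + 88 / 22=231695 / 11914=19.45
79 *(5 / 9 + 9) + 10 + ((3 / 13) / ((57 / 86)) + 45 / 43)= 73248281 / 95589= 766.28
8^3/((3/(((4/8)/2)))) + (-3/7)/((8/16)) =878/21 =41.81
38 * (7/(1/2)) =532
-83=-83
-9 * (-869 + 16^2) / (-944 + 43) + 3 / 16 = -85569 / 14416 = -5.94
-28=-28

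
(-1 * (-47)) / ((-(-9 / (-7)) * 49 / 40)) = -1880 / 63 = -29.84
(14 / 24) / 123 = 7 / 1476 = 0.00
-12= -12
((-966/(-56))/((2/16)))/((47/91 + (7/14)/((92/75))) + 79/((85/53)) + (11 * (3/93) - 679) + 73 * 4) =-2029540240/4948287439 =-0.41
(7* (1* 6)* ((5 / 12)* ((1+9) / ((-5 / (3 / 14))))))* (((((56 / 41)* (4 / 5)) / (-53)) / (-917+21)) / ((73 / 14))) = -0.00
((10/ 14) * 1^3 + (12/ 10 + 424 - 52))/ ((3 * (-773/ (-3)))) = 13087/ 27055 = 0.48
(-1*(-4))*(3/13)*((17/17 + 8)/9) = 12/13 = 0.92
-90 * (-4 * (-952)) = -342720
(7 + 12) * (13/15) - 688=-10073/15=-671.53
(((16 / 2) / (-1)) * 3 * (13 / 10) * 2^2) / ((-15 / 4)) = 832 / 25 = 33.28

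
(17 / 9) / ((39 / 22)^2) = 8228 / 13689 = 0.60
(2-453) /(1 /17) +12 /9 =-22997 /3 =-7665.67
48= 48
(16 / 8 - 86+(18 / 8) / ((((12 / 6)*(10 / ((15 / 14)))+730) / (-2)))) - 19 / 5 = -1972123 / 22460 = -87.81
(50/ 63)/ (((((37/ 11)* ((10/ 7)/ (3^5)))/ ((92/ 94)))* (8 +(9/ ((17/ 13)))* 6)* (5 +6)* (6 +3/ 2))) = 7038/ 728641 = 0.01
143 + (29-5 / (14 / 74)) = 1019 / 7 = 145.57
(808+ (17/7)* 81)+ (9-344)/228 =1601179/1596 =1003.24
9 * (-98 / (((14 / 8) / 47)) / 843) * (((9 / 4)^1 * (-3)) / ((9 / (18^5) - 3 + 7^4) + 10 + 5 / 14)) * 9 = 704971366848 / 994592699519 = 0.71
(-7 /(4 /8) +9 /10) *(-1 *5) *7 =917 /2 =458.50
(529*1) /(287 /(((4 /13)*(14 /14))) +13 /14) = 14812 /26143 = 0.57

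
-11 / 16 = -0.69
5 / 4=1.25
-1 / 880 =-0.00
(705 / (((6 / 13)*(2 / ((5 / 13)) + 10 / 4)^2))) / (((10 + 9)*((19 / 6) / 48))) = 43992000 / 2140369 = 20.55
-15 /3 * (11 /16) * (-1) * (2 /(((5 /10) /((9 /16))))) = 495 /64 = 7.73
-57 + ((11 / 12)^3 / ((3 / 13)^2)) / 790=-700081621 / 12286080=-56.98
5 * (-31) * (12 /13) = -1860 /13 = -143.08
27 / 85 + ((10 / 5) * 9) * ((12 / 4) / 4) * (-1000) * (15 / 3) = -5737473 / 85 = -67499.68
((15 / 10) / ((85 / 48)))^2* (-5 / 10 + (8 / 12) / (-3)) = -3744 / 7225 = -0.52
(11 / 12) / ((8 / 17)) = 187 / 96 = 1.95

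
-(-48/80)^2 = -9/25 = -0.36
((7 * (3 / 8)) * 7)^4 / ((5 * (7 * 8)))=66706983 / 163840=407.15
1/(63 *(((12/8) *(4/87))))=29/126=0.23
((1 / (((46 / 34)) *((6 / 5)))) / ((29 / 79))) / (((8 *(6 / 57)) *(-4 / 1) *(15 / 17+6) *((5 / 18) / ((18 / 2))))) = -1301367 / 554944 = -2.35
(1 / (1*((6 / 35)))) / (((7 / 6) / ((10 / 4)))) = 25 / 2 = 12.50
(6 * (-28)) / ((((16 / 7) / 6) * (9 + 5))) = -63 / 2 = -31.50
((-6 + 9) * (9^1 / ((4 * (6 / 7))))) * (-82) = -2583 / 4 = -645.75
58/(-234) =-29/117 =-0.25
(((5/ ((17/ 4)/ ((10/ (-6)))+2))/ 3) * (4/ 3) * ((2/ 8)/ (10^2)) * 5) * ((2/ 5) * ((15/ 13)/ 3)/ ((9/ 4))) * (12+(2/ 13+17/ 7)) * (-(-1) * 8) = -424640/ 1054053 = -0.40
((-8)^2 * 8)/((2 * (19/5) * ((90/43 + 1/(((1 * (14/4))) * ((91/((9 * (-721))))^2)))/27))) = 1.25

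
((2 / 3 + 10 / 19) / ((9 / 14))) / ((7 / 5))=680 / 513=1.33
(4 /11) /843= 4 /9273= 0.00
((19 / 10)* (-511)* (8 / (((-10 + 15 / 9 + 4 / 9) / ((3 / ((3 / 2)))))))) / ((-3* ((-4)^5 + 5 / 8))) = 0.64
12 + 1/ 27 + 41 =1432/ 27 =53.04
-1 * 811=-811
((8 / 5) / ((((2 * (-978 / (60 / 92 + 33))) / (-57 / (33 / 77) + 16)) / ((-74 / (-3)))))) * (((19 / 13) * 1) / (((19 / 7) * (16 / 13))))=1303029 / 37490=34.76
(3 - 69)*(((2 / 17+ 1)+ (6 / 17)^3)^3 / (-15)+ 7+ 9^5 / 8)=-1156491155559320141 / 2371757529940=-487609.35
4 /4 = 1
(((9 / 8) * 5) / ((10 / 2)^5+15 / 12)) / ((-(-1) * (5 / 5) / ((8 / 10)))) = 18 / 12505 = 0.00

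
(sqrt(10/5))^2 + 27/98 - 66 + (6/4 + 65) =136/49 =2.78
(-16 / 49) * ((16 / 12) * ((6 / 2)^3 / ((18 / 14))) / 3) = -64 / 21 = -3.05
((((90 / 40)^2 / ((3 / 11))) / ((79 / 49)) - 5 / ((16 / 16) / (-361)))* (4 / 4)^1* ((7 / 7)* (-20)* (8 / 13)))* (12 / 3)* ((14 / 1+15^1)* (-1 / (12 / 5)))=256100450 / 237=1080592.62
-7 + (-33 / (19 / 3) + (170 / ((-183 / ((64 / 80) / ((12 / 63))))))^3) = -308803760 / 4312639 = -71.60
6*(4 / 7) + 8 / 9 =4.32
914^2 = 835396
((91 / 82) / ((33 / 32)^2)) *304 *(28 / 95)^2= 584450048 / 21208275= 27.56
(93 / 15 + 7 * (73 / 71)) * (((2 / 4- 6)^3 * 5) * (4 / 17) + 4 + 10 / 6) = -46102286 / 18105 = -2546.38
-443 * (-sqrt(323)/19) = 443 * sqrt(323)/19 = 419.04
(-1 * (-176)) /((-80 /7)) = -77 /5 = -15.40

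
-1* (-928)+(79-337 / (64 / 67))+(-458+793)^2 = 112879.20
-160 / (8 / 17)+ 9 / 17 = -5771 / 17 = -339.47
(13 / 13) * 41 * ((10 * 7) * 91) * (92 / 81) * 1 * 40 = 961105600 / 81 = 11865501.23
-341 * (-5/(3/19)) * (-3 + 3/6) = -161975/6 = -26995.83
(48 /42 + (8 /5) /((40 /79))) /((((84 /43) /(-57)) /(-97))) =59674497 /4900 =12178.47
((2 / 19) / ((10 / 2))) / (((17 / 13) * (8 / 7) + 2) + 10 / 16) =1456 / 284905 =0.01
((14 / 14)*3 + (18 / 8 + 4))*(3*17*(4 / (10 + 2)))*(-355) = -223295 / 4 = -55823.75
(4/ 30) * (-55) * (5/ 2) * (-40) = 2200/ 3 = 733.33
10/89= 0.11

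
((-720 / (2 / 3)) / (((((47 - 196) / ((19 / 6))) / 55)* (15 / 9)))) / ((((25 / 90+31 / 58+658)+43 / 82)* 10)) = 241542972 / 2102557327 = 0.11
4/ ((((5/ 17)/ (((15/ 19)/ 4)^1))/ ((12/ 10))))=306/ 95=3.22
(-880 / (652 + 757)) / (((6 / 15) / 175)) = -385000 / 1409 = -273.24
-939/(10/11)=-10329/10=-1032.90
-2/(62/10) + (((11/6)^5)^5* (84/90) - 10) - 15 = 23511144513831991471960313267/6610041966958655569920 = 3556882.79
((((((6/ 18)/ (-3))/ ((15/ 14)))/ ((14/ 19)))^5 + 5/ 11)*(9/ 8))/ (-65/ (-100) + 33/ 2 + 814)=112087217393/ 182204214699375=0.00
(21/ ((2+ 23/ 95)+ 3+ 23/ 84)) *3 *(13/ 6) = 1089270/ 44017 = 24.75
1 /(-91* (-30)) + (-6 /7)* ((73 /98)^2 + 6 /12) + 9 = 26534168 /3277365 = 8.10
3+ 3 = 6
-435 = -435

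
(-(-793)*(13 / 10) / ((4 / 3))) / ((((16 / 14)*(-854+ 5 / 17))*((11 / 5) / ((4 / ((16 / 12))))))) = -11040939 / 10217152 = -1.08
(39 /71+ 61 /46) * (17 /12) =104125 /39192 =2.66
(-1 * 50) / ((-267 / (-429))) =-7150 / 89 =-80.34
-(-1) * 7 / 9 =7 / 9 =0.78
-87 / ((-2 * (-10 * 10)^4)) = 87 / 200000000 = 0.00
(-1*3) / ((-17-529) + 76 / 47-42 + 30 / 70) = 987 / 192779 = 0.01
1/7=0.14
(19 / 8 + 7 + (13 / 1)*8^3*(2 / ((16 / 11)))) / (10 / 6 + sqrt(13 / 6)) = 1099365 / 44-219873*sqrt(78) / 88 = 2918.91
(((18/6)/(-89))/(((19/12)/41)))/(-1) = 1476/1691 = 0.87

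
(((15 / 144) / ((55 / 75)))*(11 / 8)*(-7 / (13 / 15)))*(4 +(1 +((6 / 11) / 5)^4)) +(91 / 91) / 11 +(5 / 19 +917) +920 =4234206783461 / 2314449280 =1829.47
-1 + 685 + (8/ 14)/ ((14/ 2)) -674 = 494/ 49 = 10.08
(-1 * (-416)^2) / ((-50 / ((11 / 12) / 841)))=237952 / 63075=3.77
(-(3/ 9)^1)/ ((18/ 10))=-5/ 27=-0.19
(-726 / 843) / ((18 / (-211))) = 10.10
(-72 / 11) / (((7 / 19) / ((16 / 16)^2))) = -17.77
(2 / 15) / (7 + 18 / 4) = 4 / 345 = 0.01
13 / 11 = 1.18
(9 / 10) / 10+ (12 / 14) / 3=263 / 700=0.38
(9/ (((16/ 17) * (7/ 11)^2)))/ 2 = 18513/ 1568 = 11.81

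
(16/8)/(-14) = -1/7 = -0.14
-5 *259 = -1295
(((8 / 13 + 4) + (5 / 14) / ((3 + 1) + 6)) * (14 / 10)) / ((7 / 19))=17.67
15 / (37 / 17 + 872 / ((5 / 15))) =255 / 44509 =0.01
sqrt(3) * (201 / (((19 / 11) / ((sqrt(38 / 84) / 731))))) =2211 * sqrt(266) / 194446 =0.19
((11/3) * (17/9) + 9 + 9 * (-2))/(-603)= 56/16281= 0.00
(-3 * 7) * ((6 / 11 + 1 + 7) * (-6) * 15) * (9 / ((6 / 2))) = 532980 / 11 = 48452.73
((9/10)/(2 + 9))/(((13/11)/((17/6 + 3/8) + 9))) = 0.85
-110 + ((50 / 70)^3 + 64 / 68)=-633797 / 5831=-108.69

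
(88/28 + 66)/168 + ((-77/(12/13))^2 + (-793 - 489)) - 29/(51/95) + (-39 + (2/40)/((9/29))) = 3348995873/599760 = 5583.89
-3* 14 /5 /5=-42 /25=-1.68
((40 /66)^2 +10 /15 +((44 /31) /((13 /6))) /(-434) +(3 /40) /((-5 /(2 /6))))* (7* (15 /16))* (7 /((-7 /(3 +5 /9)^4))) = -160317288128512 /148769329995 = -1077.62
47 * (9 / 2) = 423 / 2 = 211.50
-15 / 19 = -0.79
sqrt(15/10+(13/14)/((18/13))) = sqrt(3829)/42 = 1.47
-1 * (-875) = 875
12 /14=6 /7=0.86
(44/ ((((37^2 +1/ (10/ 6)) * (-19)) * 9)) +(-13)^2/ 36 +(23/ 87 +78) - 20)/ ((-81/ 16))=-534506633/ 42979653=-12.44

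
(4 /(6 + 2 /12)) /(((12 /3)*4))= 3 /74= 0.04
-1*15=-15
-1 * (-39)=39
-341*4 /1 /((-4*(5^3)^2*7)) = 341 /109375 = 0.00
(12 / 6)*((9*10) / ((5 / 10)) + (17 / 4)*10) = 445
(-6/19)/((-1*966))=1/3059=0.00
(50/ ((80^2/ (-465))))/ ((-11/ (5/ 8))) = 2325/ 11264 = 0.21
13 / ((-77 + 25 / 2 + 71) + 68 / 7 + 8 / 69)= 12558 / 15775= 0.80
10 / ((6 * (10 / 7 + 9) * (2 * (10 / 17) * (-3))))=-119 / 2628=-0.05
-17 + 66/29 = -427/29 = -14.72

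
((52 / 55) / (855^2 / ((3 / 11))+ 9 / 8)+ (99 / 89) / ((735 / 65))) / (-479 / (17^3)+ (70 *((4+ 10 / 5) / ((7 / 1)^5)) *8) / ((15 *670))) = -36926720671336069 / 36590480246649087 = -1.01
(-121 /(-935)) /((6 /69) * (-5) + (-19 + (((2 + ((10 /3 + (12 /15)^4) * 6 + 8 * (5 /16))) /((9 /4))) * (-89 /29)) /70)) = -26263125 /4050742048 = -0.01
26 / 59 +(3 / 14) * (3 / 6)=905 / 1652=0.55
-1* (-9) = 9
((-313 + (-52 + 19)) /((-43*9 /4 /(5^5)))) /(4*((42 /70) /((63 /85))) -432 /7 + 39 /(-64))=-1937600000 /10244019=-189.14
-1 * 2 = -2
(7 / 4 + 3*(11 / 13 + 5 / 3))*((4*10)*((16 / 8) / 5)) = 1932 / 13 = 148.62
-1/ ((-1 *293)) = 1/ 293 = 0.00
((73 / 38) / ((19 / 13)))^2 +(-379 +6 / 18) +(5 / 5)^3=-587912969 / 1563852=-375.94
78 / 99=0.79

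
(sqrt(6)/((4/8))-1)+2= 1+2*sqrt(6)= 5.90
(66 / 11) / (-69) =-2 / 23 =-0.09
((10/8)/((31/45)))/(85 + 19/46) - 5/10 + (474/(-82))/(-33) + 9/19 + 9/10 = 11168529799/10436956310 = 1.07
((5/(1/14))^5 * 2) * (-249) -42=-836988600042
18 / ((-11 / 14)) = -252 / 11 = -22.91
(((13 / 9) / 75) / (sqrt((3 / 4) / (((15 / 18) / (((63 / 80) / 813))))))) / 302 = 26 * sqrt(11382) / 1284255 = 0.00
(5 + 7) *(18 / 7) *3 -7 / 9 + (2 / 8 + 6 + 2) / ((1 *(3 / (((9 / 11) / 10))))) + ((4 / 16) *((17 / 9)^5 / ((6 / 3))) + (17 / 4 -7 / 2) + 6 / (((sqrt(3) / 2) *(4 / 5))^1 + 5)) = 245772350449 / 2533792590 -60 *sqrt(3) / 613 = 96.83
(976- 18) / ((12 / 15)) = 2395 / 2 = 1197.50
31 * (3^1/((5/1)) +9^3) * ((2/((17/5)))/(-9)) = -75392/51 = -1478.27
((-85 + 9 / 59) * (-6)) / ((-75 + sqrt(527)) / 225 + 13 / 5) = 202743000 / 900871 - 6758100 * sqrt(527) / 15314807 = 214.92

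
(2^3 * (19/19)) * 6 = 48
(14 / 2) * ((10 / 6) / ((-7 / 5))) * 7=-58.33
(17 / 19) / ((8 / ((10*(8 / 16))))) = 85 / 152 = 0.56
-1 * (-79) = 79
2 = 2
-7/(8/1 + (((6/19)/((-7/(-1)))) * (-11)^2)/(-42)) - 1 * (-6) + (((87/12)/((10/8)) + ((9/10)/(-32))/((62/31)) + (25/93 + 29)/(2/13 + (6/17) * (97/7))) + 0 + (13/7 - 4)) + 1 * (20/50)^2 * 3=447750688108177/29779296086400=15.04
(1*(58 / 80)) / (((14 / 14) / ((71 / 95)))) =2059 / 3800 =0.54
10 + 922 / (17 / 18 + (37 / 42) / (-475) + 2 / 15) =27912820 / 32197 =866.94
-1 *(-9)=9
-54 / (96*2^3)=-9 / 128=-0.07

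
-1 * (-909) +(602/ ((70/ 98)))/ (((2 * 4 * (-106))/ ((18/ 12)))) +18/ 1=3924159/ 4240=925.51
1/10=0.10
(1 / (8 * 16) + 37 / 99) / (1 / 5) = 24175 / 12672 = 1.91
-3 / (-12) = 1 / 4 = 0.25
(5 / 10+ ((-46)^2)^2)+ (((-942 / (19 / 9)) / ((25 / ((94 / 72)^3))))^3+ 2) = 305164076473563057706069 / 69122916864000000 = 4414803.23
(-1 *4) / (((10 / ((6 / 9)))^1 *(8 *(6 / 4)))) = -1 / 45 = -0.02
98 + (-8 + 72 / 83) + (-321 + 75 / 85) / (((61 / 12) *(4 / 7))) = -1664352 / 86071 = -19.34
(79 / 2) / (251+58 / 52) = 0.16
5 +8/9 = 53/9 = 5.89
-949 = -949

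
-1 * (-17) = 17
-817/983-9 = -9664/983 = -9.83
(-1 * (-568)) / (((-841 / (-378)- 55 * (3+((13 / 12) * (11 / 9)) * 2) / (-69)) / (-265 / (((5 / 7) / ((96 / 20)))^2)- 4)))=-11084058359136 / 10965875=-1010777.38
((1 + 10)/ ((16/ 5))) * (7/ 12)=385/ 192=2.01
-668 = -668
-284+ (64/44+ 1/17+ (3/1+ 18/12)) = -103967/374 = -277.99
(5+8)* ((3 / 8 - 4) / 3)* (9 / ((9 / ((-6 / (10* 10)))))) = 0.94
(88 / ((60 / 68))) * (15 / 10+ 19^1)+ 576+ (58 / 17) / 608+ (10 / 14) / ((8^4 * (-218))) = 79359492367199 / 30283653120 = 2620.54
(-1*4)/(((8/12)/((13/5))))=-78/5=-15.60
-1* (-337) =337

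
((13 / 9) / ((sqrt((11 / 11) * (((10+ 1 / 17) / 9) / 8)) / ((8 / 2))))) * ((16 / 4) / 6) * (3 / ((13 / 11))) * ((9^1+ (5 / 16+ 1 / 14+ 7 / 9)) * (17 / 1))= 1915441 * sqrt(646) / 10773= 4519.06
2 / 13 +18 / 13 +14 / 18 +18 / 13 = 433 / 117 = 3.70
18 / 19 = 0.95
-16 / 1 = -16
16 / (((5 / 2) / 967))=30944 / 5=6188.80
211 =211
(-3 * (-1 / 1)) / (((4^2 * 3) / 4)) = 0.25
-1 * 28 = -28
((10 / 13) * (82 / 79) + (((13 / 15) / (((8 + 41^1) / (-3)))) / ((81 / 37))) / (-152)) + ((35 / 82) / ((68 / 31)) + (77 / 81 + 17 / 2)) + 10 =1839282136856 / 89967711015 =20.44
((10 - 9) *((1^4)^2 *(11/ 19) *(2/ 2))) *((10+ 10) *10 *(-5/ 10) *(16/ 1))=-17600/ 19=-926.32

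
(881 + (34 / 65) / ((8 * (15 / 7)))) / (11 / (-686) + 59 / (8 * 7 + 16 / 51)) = 846202143206 / 990883725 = 853.99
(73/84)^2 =5329/7056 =0.76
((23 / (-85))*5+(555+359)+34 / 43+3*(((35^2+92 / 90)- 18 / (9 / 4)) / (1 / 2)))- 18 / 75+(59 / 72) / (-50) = 21635211767 / 2631600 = 8221.31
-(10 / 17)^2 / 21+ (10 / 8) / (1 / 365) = 11075525 / 24276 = 456.23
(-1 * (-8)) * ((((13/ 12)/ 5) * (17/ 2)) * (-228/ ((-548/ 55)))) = 46189/ 137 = 337.15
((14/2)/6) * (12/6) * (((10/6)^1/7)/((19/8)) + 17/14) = 1049/342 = 3.07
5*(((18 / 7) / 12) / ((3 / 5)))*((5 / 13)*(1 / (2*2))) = 125 / 728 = 0.17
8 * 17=136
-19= -19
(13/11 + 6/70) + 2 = 1258/385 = 3.27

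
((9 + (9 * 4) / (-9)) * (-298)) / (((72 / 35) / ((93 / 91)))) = -115475 / 156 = -740.22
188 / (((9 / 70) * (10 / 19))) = 25004 / 9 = 2778.22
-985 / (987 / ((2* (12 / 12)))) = -1970 / 987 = -2.00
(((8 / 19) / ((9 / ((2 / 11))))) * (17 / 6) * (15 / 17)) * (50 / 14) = 1000 / 13167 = 0.08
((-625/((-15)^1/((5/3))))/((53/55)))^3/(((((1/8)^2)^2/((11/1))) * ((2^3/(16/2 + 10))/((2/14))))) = 457531250000000000/84413259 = 5420134886.63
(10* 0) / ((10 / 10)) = 0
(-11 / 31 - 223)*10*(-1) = 69240 / 31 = 2233.55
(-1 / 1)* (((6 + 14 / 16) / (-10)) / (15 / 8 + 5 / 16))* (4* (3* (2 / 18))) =44 / 105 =0.42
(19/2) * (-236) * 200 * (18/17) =-8071200/17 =-474776.47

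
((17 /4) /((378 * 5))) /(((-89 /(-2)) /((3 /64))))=17 /7176960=0.00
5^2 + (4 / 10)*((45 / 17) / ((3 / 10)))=485 / 17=28.53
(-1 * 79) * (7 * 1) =-553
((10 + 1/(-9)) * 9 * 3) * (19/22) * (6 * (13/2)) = 197847/22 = 8993.05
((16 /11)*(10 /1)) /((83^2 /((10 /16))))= 100 /75779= 0.00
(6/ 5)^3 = 216/ 125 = 1.73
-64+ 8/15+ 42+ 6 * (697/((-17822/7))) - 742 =-14609761/19095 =-765.11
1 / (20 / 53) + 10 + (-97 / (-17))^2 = 261297 / 5780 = 45.21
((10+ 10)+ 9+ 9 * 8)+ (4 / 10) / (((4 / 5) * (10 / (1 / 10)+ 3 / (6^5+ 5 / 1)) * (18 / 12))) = 235772990 / 2334309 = 101.00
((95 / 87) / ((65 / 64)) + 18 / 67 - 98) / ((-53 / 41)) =300296956 / 4016181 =74.77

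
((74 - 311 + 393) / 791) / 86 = 78 / 34013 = 0.00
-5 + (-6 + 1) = -10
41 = 41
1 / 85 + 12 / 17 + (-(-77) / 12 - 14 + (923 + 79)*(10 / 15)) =674357 / 1020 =661.13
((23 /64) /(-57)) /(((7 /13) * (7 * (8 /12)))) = -299 /119168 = -0.00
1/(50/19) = 19/50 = 0.38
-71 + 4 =-67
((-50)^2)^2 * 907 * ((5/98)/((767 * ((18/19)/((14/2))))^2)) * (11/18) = 7034564453125/428862681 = 16402.84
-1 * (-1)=1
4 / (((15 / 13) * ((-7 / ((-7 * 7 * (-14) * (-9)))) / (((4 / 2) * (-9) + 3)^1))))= -45864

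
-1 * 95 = -95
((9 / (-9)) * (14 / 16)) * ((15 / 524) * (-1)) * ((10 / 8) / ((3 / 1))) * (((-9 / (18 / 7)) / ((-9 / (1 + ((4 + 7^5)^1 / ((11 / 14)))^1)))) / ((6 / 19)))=1826040125 / 6640128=275.00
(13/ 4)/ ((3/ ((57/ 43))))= 247/ 172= 1.44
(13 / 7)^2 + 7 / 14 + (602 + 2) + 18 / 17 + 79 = 1146221 / 1666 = 688.01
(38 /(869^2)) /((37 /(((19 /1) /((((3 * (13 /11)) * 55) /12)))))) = 0.00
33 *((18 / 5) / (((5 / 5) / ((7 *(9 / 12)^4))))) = 168399 / 640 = 263.12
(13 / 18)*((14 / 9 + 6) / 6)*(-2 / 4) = -221 / 486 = -0.45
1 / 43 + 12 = 12.02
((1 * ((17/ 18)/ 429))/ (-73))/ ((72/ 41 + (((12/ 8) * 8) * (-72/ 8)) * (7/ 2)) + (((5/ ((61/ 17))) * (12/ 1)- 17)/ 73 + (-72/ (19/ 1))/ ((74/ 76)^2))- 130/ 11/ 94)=2735671331/ 34504402364592264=0.00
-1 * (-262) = 262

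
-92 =-92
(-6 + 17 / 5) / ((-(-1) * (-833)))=13 / 4165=0.00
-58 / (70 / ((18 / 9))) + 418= 14572 / 35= 416.34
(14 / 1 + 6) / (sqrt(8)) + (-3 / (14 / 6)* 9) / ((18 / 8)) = -36 / 7 + 5* sqrt(2) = 1.93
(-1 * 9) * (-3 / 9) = 3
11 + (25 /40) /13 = 1149 /104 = 11.05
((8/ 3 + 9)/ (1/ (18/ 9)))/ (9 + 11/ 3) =35/ 19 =1.84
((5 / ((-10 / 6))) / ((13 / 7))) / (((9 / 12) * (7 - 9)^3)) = 7 / 26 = 0.27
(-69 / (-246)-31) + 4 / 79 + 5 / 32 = -3162573 / 103648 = -30.51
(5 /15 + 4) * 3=13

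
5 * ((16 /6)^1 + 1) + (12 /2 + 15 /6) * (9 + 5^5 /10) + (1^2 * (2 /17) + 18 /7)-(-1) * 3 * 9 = 3970943 /1428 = 2780.77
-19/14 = -1.36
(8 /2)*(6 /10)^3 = 108 /125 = 0.86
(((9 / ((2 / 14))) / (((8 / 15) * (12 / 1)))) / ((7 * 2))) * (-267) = -12015 / 64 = -187.73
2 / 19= 0.11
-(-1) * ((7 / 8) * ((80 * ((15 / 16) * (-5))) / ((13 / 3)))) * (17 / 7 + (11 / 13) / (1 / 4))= -595125 / 1352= -440.18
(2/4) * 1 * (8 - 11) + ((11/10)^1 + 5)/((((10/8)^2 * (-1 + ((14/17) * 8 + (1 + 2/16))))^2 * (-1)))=-8103542911/5209806250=-1.56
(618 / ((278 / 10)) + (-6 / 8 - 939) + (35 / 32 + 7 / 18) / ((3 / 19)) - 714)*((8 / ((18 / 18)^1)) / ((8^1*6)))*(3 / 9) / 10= -9.01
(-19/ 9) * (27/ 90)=-19/ 30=-0.63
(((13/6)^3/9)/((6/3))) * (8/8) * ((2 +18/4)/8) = 28561/62208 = 0.46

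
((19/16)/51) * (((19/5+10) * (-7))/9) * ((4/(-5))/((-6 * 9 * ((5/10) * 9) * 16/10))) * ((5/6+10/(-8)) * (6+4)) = 15295/7138368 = 0.00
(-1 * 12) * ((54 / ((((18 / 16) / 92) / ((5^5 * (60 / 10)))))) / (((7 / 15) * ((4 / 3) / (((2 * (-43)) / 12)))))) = 80109000000 / 7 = 11444142857.14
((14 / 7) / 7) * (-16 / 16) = -2 / 7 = -0.29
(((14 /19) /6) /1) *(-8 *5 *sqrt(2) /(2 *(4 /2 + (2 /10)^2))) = -3500 *sqrt(2) /2907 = -1.70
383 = 383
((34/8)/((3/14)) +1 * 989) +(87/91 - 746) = 144029/546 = 263.79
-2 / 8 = -1 / 4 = -0.25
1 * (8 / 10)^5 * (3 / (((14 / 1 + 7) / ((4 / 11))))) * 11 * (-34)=-139264 / 21875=-6.37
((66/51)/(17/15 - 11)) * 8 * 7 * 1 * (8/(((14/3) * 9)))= -880/629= -1.40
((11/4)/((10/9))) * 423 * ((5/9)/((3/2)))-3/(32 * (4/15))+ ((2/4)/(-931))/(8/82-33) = 62277258077/160757632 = 387.40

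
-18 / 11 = -1.64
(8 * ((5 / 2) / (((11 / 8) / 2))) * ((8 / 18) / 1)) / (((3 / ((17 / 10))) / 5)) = 10880 / 297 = 36.63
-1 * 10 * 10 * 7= -700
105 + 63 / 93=3276 / 31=105.68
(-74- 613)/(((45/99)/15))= -22671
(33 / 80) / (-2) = -33 / 160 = -0.21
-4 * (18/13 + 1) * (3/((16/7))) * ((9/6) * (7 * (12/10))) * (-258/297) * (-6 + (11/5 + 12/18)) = -3069899/7150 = -429.36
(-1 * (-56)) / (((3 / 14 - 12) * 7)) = -112 / 165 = -0.68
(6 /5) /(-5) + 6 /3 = 44 /25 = 1.76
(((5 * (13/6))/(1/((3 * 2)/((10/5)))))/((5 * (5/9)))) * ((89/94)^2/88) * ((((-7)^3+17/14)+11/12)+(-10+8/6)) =-9070170759/217719040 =-41.66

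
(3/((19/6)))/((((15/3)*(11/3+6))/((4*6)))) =0.47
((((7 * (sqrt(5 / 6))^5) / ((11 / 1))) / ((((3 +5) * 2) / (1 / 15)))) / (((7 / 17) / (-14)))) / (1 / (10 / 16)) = -2975 * sqrt(30) / 456192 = -0.04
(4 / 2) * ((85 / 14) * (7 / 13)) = 85 / 13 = 6.54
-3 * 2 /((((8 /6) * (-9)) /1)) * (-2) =-1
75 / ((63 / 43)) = 1075 / 21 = 51.19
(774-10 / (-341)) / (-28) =-65986 / 2387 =-27.64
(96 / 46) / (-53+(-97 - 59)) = -48 / 4807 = -0.01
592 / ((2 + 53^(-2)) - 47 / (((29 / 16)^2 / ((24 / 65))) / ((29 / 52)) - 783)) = 1959233499824 / 6822997605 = 287.15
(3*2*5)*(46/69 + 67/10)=221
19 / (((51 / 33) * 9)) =209 / 153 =1.37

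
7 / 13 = 0.54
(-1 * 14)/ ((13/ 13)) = -14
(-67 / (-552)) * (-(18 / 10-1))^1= -67 / 690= -0.10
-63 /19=-3.32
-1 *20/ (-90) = 2/ 9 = 0.22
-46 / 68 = -23 / 34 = -0.68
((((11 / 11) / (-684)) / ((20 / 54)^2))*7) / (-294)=27 / 106400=0.00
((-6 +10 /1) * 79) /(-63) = -316 /63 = -5.02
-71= -71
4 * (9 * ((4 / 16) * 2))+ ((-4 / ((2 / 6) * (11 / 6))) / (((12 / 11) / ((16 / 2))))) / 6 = 10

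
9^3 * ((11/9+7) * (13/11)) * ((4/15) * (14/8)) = 181818/55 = 3305.78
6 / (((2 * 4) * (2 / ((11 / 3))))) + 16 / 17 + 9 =1539 / 136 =11.32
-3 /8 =-0.38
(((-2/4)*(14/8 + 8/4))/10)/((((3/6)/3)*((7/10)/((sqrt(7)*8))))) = -90*sqrt(7)/7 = -34.02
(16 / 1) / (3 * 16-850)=-8 / 401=-0.02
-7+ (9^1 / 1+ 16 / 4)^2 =162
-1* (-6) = 6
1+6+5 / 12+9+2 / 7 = 1403 / 84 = 16.70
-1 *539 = -539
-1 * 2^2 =-4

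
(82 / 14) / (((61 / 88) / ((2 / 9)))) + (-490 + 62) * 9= -14796020 / 3843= -3850.12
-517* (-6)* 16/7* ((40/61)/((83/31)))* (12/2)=369262080/35441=10419.06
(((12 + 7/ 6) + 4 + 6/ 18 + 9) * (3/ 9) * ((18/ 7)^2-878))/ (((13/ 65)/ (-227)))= 1284249095/ 147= 8736388.40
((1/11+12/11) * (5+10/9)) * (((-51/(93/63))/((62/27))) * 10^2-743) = -140391745/8649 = -16232.14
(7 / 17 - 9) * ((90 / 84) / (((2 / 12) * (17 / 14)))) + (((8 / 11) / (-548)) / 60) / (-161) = -45.47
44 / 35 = 1.26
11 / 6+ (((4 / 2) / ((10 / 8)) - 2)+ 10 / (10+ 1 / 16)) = 11723 / 4830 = 2.43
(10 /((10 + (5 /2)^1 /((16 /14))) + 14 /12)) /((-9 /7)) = -1120 /1923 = -0.58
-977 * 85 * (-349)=28982705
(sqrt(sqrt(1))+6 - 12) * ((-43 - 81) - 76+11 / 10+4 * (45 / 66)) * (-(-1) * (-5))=-107895 / 22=-4904.32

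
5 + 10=15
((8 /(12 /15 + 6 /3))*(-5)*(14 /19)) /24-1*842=-48019 /57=-842.44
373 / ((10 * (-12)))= -373 / 120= -3.11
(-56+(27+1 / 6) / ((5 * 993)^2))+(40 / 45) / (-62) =-256832891147 / 4585127850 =-56.01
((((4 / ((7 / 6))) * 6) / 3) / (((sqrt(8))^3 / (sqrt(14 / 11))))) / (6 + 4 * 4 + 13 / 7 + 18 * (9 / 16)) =24 * sqrt(77) / 20933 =0.01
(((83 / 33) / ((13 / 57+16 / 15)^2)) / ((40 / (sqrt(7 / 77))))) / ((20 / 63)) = 209741 *sqrt(11) / 19526496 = 0.04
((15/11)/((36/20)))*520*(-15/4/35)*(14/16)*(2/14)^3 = -1625/15092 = -0.11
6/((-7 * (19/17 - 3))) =51/112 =0.46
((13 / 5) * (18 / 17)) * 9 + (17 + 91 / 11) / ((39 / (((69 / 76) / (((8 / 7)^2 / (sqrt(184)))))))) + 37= 156653 * sqrt(46) / 173888 + 5251 / 85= 67.89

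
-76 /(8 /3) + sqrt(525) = -57 /2 + 5 * sqrt(21) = -5.59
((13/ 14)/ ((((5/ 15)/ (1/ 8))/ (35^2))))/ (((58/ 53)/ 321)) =116113725/ 928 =125122.55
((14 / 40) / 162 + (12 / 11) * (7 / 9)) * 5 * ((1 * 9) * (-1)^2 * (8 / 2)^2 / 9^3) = 60634 / 72171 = 0.84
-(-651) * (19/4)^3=4465209/64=69768.89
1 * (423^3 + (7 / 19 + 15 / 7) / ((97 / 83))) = 976437588989 / 12901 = 75686969.15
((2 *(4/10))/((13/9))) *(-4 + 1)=-108/65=-1.66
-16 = -16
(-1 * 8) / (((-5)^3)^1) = 8 / 125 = 0.06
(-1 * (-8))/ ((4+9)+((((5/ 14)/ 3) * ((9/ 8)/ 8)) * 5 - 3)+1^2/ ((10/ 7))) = 35840/ 48311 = 0.74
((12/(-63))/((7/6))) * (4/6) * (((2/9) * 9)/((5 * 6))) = -16/2205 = -0.01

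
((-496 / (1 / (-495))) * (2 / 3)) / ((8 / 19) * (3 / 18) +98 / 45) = 2257200 / 31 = 72812.90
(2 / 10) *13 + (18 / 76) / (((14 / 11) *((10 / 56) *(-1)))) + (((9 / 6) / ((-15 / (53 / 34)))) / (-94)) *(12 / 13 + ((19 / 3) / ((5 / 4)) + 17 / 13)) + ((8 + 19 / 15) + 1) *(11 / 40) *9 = 3194749919 / 118411800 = 26.98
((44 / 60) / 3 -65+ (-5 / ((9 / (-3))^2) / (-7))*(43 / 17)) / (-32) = 345691 / 171360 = 2.02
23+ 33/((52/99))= 4463/52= 85.83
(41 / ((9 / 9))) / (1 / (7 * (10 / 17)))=2870 / 17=168.82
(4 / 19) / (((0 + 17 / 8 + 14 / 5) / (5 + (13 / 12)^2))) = 8890 / 33687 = 0.26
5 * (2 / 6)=1.67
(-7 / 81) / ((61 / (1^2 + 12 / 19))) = -217 / 93879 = -0.00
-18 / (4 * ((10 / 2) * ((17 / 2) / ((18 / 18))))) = -0.11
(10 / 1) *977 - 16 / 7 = 68374 / 7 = 9767.71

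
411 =411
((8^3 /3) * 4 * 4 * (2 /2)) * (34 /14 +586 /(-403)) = 2660.97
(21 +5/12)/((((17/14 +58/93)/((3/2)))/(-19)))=-3178833/9572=-332.10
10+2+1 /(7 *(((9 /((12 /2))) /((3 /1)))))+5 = 121 /7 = 17.29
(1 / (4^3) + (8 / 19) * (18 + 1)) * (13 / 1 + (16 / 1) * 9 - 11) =37449 / 32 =1170.28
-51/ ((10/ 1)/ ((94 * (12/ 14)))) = -14382/ 35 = -410.91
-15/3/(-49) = 5/49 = 0.10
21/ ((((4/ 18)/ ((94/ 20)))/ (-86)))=-38196.90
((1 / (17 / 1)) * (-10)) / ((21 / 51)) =-10 / 7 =-1.43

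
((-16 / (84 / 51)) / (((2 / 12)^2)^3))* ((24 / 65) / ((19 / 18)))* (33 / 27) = -1675137024 / 8645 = -193769.46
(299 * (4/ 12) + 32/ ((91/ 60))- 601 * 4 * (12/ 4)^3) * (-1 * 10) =176869150/ 273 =647872.34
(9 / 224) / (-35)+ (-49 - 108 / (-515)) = -39400063 / 807520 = -48.79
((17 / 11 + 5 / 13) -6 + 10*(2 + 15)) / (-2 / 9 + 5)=34.73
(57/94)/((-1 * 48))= -19/1504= -0.01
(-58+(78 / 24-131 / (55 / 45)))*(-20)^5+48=5700000528 / 11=518181866.18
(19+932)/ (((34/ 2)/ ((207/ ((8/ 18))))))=1771713/ 68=26054.60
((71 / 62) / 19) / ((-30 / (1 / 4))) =-0.00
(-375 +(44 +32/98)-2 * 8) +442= 95.33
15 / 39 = 5 / 13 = 0.38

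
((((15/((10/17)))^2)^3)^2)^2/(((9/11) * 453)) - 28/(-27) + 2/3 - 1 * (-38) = 1054573639883248772659563832809806589611563/68400709632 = 15417583319777227960610110000000.00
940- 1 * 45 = 895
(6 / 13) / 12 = 1 / 26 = 0.04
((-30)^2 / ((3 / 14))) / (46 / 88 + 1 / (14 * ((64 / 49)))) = 1971200 / 271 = 7273.80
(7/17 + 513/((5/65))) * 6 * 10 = 6802800/17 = 400164.71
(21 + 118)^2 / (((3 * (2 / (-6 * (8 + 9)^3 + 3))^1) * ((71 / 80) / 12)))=-91117836000 / 71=-1283349802.82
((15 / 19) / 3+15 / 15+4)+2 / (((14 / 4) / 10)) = 1460 / 133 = 10.98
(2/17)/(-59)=-2/1003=-0.00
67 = 67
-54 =-54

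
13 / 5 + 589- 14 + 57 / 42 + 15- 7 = 41087 / 70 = 586.96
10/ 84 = 0.12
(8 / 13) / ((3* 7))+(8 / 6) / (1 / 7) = 852 / 91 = 9.36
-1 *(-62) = 62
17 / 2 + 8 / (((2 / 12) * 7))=215 / 14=15.36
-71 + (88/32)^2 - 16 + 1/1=-1255/16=-78.44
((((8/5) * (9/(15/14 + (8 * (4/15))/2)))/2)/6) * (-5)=-1260/449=-2.81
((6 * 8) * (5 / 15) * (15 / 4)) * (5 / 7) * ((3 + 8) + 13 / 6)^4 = 973752025 / 756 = 1288031.78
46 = 46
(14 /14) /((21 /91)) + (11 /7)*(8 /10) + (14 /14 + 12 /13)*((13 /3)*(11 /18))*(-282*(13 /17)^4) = -12773201894 /26309115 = -485.50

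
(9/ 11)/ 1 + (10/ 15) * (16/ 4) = 115/ 33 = 3.48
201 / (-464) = -201 / 464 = -0.43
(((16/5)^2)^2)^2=4294967296/390625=10995.12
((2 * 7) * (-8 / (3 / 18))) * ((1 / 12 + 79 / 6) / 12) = -742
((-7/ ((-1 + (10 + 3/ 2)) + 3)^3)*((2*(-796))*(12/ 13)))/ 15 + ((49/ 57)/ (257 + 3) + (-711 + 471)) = -23308741103/ 97234020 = -239.72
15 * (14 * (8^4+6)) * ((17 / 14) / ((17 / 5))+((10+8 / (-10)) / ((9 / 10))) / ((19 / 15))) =7259460.53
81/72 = 9/8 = 1.12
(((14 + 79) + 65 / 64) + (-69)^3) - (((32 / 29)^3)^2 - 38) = -12500951176174503 / 38068692544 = -328378.79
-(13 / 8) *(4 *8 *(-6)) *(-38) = -11856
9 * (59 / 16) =531 / 16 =33.19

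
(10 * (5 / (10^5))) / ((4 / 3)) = 3 / 8000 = 0.00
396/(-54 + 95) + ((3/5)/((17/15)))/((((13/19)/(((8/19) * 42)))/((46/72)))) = 166728/9061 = 18.40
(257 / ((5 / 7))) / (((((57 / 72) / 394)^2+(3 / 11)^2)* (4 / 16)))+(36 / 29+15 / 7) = 15807509328131403 / 816858911575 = 19351.58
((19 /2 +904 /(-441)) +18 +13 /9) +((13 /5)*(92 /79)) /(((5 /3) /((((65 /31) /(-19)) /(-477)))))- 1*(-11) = 45792673173 /1208410070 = 37.89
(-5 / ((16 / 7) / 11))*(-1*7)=2695 / 16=168.44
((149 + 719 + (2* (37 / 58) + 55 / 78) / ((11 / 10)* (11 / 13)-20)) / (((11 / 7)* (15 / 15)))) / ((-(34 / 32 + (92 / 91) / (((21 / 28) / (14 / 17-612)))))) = 32431860291376 / 48315903205823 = 0.67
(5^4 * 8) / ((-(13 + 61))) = -67.57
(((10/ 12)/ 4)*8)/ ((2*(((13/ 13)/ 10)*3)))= 25/ 9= 2.78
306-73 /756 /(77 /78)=2967863 /9702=305.90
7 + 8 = 15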